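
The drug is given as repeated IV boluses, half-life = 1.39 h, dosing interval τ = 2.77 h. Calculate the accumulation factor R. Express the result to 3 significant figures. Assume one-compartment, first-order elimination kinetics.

1.34

k = ln2 / t½ = 0.693147 / 1.39 = 0.4987 h⁻¹
e^(−kτ) = e^(−0.4987 × 2.77) = 0.2512
Accumulation ratio R = 1 / (1 − e^(−kτ)) = 1 / (1 − 0.2512) = 1.335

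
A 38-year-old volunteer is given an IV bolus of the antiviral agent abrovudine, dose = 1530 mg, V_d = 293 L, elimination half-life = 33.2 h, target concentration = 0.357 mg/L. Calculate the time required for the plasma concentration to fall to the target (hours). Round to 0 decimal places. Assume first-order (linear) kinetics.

C₀ = Dose / Vd = 1530 / 293 = 5.222 mg/L
k = ln2 / t½ = 0.693147 / 33.2 = 0.02088 h⁻¹
t = ln(C₀ / C) / k = ln(5.222 / 0.357) / 0.02088
  = ln(14.63) / 0.02088 = 2.683 / 0.02088 = 128.5 h

129 h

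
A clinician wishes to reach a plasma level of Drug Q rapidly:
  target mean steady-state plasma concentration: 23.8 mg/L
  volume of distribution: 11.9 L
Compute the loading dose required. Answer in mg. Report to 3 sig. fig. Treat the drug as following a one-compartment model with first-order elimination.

LD = Css × Vd = 23.8 × 11.9 = 283.2 mg

283 mg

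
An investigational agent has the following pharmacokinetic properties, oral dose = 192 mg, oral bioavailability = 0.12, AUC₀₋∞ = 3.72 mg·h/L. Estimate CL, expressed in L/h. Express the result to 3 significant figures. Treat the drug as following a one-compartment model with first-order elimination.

6.19 L/h

CL = F·Dose / AUC = 0.12 × 192 / 3.72 = 6.194 L/h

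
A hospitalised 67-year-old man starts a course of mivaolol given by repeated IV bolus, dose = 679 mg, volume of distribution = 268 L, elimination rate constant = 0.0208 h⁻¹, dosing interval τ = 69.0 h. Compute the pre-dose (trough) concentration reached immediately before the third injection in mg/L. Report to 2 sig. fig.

0.75 mg/L

C₀ per dose = Dose / Vd = 679 / 268 = 2.534 mg/L
Fraction remaining after one interval: r = e^(−kτ) = e^(−0.02080 × 69.0) = 0.2381
Before dose 3, 2 doses have been given (aged 1τ, 2τ).
C_trough = C₀ × (r + r²) = 2.534 × (0.2381 + 0.05669) = 0.7470 mg/L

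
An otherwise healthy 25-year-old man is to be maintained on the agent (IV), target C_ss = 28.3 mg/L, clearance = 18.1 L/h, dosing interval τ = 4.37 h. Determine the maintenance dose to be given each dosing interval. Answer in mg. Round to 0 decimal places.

At steady state, Dose/τ = Css × CL.
Dose = Css × CL × τ = 28.3 × 18.10 × 4.37 = 2238 mg

2238 mg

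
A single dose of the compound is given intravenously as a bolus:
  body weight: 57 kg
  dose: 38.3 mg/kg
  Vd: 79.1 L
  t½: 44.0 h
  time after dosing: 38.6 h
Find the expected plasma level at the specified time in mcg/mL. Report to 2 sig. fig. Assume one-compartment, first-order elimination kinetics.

Total dose = 38.3 × 57 = 2183 mg
C₀ = Dose / Vd = 2183 / 79.1 = 27.60 mg/L
k = ln2 / t½ = 0.693147 / 44.0 = 0.01575 h⁻¹
C = C₀ · e^(−k·t) = 27.60 × e^(−0.01575 × 38.6)
  = 27.60 × 0.5445 = 15.03 mg/L
(15.03 mg/L = 15.03 mcg/mL)

15 mcg/mL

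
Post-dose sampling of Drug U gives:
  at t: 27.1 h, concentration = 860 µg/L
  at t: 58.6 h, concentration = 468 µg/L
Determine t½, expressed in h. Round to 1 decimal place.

k = ln(C₁/C₂) / (t₂ − t₁) = ln(860/468) / (58.6 − 27.1)
  = 0.6085 / 31.50 = 0.01932 h⁻¹
t½ = ln2 / k = 0.693147 / 0.01932 = 35.88 h

35.9 h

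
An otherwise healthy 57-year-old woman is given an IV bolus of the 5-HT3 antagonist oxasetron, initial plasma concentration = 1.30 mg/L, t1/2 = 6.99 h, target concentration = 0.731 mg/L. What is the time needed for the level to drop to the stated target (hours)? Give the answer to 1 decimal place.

k = ln2 / t½ = 0.693147 / 6.99 = 0.09916 h⁻¹
t = ln(C₀ / C) / k = ln(1.300 / 0.731) / 0.09916
  = ln(1.778) / 0.09916 = 0.5755 / 0.09916 = 5.804 h

5.8 h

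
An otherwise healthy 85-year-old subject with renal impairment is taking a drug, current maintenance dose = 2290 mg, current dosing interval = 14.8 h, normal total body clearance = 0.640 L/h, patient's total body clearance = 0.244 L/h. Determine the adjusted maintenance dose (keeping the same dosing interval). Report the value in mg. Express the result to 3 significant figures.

873 mg

To keep the same average steady-state level, dosing rate must scale with clearance.
CL ratio = 0.244 / 0.640 = 0.3813
New dose (same interval) = 2290 × 0.3813 = 873.2 mg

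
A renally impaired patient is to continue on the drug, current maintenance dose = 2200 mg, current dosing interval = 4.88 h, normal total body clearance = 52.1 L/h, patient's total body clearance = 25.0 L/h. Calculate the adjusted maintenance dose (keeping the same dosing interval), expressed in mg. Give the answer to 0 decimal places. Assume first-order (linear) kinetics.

1056 mg

To keep the same average steady-state level, dosing rate must scale with clearance.
CL ratio = 25.0 / 52.1 = 0.4798
New dose (same interval) = 2200 × 0.4798 = 1056 mg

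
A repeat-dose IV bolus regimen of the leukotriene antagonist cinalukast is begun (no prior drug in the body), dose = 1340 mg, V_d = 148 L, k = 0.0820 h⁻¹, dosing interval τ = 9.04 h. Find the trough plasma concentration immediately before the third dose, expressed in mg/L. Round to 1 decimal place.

6.4 mg/L

C₀ per dose = Dose / Vd = 1340 / 148 = 9.054 mg/L
Fraction remaining after one interval: r = e^(−kτ) = e^(−0.08200 × 9.04) = 0.4765
Before dose 3, 2 doses have been given (aged 1τ, 2τ).
C_trough = C₀ × (r + r²) = 9.054 × (0.4765 + 0.2271) = 6.370 mg/L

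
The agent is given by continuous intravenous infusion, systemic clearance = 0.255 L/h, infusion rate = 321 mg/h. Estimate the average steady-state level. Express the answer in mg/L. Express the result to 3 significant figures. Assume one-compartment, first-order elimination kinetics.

1260 mg/L

At steady state Css = R₀ / CL = 321 / 0.2550 = 1259 mg/L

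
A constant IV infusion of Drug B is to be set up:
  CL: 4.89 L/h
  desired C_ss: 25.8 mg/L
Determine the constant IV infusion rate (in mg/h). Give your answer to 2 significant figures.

130 mg/h

At steady state, infusion rate R₀ = Css × CL = 25.8 × 4.890 = 126.2 mg/h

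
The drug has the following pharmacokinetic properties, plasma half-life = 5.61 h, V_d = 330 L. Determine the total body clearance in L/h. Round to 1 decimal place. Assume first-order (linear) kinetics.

40.8 L/h

k = ln2 / t½ = 0.693147 / 5.61 = 0.1236 h⁻¹
CL = k × Vd = 0.1236 × 330 = 40.79 L/h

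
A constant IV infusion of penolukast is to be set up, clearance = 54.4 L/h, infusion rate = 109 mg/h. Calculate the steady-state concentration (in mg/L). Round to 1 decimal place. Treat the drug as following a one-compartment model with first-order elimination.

At steady state Css = R₀ / CL = 109 / 54.40 = 2.004 mg/L

2.0 mg/L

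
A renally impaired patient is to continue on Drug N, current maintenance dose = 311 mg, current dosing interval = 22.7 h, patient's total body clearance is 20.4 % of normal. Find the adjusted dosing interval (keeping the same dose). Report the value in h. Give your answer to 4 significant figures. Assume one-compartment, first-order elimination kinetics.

111.3 h

To keep the same average steady-state level, dosing rate must scale with clearance.
CL ratio = 20.4 / 100 = 0.2040
New interval (same dose) = 22.7 / 0.2040 = 111.3 h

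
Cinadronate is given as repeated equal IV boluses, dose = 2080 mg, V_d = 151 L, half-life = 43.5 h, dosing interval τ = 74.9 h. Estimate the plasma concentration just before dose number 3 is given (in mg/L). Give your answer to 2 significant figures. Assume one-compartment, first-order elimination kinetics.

5.4 mg/L

C₀ per dose = Dose / Vd = 2080 / 151 = 13.77 mg/L
k = ln2 / t½ = 0.693147 / 43.5 = 0.01593 h⁻¹
Fraction remaining after one interval: r = e^(−kτ) = e^(−0.01593 × 74.9) = 0.3033
Before dose 3, 2 doses have been given (aged 1τ, 2τ).
C_trough = C₀ × (r + r²) = 13.77 × (0.3033 + 0.09199) = 5.443 mg/L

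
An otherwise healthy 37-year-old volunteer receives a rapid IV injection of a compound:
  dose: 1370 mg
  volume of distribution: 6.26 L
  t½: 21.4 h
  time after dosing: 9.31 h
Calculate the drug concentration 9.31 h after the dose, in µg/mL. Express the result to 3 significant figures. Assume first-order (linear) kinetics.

C₀ = Dose / Vd = 1370 / 6.26 = 218.8 mg/L
k = ln2 / t½ = 0.693147 / 21.4 = 0.03239 h⁻¹
C = C₀ · e^(−k·t) = 218.8 × e^(−0.03239 × 9.31)
  = 218.8 × 0.7397 = 161.8 mg/L
(161.8 mg/L = 161.8 µg/mL)

162 µg/mL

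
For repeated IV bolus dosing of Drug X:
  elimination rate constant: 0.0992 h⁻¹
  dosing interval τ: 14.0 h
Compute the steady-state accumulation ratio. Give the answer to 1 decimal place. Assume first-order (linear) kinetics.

1.3

e^(−kτ) = e^(−0.09920 × 14.0) = 0.2494
Accumulation ratio R = 1 / (1 − e^(−kτ)) = 1 / (1 − 0.2494) = 1.332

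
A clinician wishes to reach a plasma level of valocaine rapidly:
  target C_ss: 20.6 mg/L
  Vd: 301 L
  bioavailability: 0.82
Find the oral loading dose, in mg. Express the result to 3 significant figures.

LD = Css × Vd / F = 20.6 × 301 / 0.82 = 7562 mg

7560 mg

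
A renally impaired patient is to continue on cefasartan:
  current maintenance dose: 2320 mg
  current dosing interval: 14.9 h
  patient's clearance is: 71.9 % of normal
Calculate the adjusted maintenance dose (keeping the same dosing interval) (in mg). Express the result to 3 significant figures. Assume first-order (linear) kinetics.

1670 mg

To keep the same average steady-state level, dosing rate must scale with clearance.
CL ratio = 71.9 / 100 = 0.7190
New dose (same interval) = 2320 × 0.7190 = 1668 mg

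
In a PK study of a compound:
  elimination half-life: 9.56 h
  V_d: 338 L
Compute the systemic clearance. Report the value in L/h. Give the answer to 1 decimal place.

k = ln2 / t½ = 0.693147 / 9.56 = 0.07250 h⁻¹
CL = k × Vd = 0.07250 × 338 = 24.51 L/h

24.5 L/h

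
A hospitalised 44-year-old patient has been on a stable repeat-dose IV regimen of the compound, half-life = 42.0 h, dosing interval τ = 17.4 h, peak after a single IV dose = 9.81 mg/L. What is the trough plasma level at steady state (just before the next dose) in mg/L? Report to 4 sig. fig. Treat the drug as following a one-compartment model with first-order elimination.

29.49 mg/L

k = ln2 / t½ = 0.693147 / 42.0 = 0.01650 h⁻¹
e^(−kτ) = e^(−0.01650 × 17.4) = 0.7504
Accumulation ratio R = 1 / (1 − e^(−kτ)) = 1 / (1 − 0.7504) = 4.006
Steady-state trough = C₀ × R × e^(−kτ) = 9.81 × 4.006 × 0.7504 = 29.49 mg/L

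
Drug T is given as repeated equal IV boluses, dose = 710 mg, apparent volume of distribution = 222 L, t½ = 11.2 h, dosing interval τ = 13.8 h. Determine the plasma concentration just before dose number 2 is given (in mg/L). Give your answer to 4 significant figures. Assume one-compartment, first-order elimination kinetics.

1.361 mg/L

C₀ per dose = Dose / Vd = 710 / 222 = 3.198 mg/L
k = ln2 / t½ = 0.693147 / 11.2 = 0.06189 h⁻¹
Fraction remaining after one interval: r = e^(−kτ) = e^(−0.06189 × 13.8) = 0.4257
Before dose 2, 1 dose has been given (aged 1τ).
C_trough = C₀ × r = 3.198 × 0.4257 = 1.361 mg/L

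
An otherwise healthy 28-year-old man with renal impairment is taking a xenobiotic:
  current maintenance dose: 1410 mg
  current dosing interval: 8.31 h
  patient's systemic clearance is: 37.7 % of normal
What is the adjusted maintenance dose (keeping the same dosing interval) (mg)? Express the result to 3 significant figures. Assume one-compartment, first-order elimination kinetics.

To keep the same average steady-state level, dosing rate must scale with clearance.
CL ratio = 37.7 / 100 = 0.3770
New dose (same interval) = 1410 × 0.3770 = 531.6 mg

532 mg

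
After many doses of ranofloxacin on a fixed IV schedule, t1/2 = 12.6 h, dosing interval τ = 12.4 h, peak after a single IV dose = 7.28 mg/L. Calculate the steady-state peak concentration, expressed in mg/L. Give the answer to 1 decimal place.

k = ln2 / t½ = 0.693147 / 12.6 = 0.05501 h⁻¹
e^(−kτ) = e^(−0.05501 × 12.4) = 0.5055
Accumulation ratio R = 1 / (1 − e^(−kτ)) = 1 / (1 − 0.5055) = 2.022
Steady-state peak = C₀ × R = 7.28 × 2.022 = 14.72 mg/L

14.7 mg/L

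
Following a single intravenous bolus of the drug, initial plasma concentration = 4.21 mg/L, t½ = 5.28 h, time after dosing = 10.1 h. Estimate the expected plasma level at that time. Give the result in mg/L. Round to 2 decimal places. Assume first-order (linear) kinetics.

k = ln2 / t½ = 0.693147 / 5.28 = 0.1313 h⁻¹
C = C₀ · e^(−k·t) = 4.210 × e^(−0.1313 × 10.1)
  = 4.210 × 0.2655 = 1.118 mg/L

1.12 mg/L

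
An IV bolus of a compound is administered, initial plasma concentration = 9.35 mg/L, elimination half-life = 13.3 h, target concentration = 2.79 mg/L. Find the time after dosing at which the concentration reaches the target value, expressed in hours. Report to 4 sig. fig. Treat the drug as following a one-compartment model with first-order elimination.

23.20 h

k = ln2 / t½ = 0.693147 / 13.3 = 0.05212 h⁻¹
t = ln(C₀ / C) / k = ln(9.350 / 2.79) / 0.05212
  = ln(3.351) / 0.05212 = 1.209 / 0.05212 = 23.20 h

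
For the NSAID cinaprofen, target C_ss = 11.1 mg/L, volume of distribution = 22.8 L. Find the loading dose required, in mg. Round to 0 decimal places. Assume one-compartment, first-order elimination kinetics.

LD = Css × Vd = 11.1 × 22.8 = 253.1 mg

253 mg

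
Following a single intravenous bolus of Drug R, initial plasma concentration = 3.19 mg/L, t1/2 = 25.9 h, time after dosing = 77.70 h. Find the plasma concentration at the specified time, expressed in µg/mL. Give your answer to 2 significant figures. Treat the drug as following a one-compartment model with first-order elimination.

k = ln2 / t½ = 0.693147 / 25.9 = 0.02676 h⁻¹
t / t½ = 77.70 / 25.9 = 3 half-lives
C = C₀ × (1/2)^3 = 3.190 × 0.1250 = 0.3988 mg/L
(0.3988 mg/L = 0.3988 µg/mL)

0.40 µg/mL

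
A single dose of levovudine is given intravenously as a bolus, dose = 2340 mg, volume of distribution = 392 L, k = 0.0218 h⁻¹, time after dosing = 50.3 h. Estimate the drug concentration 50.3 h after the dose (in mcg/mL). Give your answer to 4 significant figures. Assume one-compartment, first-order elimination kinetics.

1.994 mcg/mL

C₀ = Dose / Vd = 2340 / 392 = 5.969 mg/L
C = C₀ · e^(−k·t) = 5.969 × e^(−0.02180 × 50.3)
  = 5.969 × 0.3340 = 1.994 mg/L
(1.994 mg/L = 1.994 mcg/mL)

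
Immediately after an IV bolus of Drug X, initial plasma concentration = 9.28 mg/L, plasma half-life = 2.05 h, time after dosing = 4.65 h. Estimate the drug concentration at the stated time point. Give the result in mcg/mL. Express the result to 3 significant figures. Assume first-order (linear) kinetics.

k = ln2 / t½ = 0.693147 / 2.05 = 0.3381 h⁻¹
C = C₀ · e^(−k·t) = 9.280 × e^(−0.3381 × 4.65)
  = 9.280 × 0.2076 = 1.927 mg/L
(1.927 mg/L = 1.927 mcg/mL)

1.93 mcg/mL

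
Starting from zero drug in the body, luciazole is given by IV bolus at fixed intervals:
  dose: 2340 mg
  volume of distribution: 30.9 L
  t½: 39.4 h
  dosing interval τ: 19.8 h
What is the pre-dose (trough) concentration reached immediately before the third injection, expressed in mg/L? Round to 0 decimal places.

91 mg/L

C₀ per dose = Dose / Vd = 2340 / 30.9 = 75.73 mg/L
k = ln2 / t½ = 0.693147 / 39.4 = 0.01759 h⁻¹
Fraction remaining after one interval: r = e^(−kτ) = e^(−0.01759 × 19.8) = 0.7059
Before dose 3, 2 doses have been given (aged 1τ, 2τ).
C_trough = C₀ × (r + r²) = 75.73 × (0.7059 + 0.4983) = 91.19 mg/L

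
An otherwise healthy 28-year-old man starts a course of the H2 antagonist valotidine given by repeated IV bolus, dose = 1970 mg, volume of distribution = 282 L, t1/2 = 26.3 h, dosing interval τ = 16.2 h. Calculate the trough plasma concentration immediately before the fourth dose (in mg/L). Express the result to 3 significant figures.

C₀ per dose = Dose / Vd = 1970 / 282 = 6.986 mg/L
k = ln2 / t½ = 0.693147 / 26.3 = 0.02636 h⁻¹
Fraction remaining after one interval: r = e^(−kτ) = e^(−0.02636 × 16.2) = 0.6524
Before dose 4, 3 doses have been given (aged 1τ, 2τ, 3τ).
C_trough = C₀ × (r + r² + … + r^3) = C₀ × r(1−r^3)/(1−r)
        = 6.986 × 0.6524 × (1 − 0.2777) / (1 − 0.6524) = 9.471 mg/L

9.47 mg/L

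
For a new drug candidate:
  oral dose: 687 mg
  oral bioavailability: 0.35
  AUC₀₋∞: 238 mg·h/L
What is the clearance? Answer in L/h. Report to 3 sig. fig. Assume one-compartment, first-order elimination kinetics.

CL = F·Dose / AUC = 0.35 × 687 / 238 = 1.010 L/h

1.01 L/h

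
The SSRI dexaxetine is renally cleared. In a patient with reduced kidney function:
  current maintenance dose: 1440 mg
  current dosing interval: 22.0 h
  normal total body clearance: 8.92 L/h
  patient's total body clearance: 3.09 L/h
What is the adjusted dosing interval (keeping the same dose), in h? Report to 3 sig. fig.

63.5 h

To keep the same average steady-state level, dosing rate must scale with clearance.
CL ratio = 3.09 / 8.92 = 0.3464
New interval (same dose) = 22.0 / 0.3464 = 63.51 h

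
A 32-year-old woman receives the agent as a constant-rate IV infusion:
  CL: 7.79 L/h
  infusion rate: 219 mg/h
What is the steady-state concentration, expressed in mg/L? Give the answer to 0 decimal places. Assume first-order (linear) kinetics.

At steady state Css = R₀ / CL = 219 / 7.790 = 28.11 mg/L

28 mg/L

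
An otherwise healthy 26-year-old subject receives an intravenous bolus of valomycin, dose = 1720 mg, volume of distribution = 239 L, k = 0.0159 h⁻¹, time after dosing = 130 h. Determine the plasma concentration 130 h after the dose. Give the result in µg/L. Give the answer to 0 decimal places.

C₀ = Dose / Vd = 1720 / 239 = 7.197 mg/L
C = C₀ · e^(−k·t) = 7.197 × e^(−0.01590 × 130)
  = 7.197 × 0.1266 = 0.9111 mg/L
Convert: 0.9111 mg/L × 1000 = 911.1 µg/L

911 µg/L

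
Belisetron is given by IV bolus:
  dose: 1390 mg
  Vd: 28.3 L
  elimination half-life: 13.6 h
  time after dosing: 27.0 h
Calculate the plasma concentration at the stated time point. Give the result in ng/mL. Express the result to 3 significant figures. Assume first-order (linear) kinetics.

C₀ = Dose / Vd = 1390 / 28.3 = 49.12 mg/L
k = ln2 / t½ = 0.693147 / 13.6 = 0.05097 h⁻¹
C = C₀ · e^(−k·t) = 49.12 × e^(−0.05097 × 27.0)
  = 49.12 × 0.2525 = 12.40 mg/L
Convert: 12.40 mg/L × 1000 = 12400 ng/mL

12400 ng/mL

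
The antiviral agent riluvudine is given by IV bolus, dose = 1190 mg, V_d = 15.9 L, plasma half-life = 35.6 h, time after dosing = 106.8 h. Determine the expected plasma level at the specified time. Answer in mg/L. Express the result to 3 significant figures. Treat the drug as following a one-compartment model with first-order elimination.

C₀ = Dose / Vd = 1190 / 15.9 = 74.84 mg/L
k = ln2 / t½ = 0.693147 / 35.6 = 0.01947 h⁻¹
t / t½ = 106.8 / 35.6 = 3 half-lives
C = C₀ × (1/2)^3 = 74.84 × 0.1250 = 9.355 mg/L

9.36 mg/L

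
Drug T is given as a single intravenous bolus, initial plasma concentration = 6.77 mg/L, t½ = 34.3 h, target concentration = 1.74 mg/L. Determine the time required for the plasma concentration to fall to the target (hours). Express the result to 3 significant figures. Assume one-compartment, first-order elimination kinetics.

k = ln2 / t½ = 0.693147 / 34.3 = 0.02021 h⁻¹
t = ln(C₀ / C) / k = ln(6.770 / 1.74) / 0.02021
  = ln(3.891) / 0.02021 = 1.359 / 0.02021 = 67.24 h

67.2 h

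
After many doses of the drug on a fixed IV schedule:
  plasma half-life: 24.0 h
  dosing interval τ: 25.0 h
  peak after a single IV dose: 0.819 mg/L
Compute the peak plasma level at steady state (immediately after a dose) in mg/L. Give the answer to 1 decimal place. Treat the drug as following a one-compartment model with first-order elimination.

k = ln2 / t½ = 0.693147 / 24.0 = 0.02888 h⁻¹
e^(−kτ) = e^(−0.02888 × 25.0) = 0.4858
Accumulation ratio R = 1 / (1 − e^(−kτ)) = 1 / (1 − 0.4858) = 1.945
Steady-state peak = C₀ × R = 0.819 × 1.945 = 1.593 mg/L

1.6 mg/L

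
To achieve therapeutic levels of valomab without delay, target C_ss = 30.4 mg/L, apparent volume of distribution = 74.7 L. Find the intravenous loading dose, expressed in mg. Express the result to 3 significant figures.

LD = Css × Vd = 30.4 × 74.7 = 2271 mg

2270 mg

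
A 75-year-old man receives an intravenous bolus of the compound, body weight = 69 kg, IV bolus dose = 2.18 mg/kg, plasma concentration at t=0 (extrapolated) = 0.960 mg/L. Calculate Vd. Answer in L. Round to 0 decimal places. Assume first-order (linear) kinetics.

Dose = 2.18 × 69 = 150.4 mg
Vd = Dose / C₀ = 150.4 / 0.960 = 156.7 L

157 L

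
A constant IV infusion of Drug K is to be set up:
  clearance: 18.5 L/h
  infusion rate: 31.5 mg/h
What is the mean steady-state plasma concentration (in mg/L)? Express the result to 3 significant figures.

1.70 mg/L

At steady state Css = R₀ / CL = 31.5 / 18.50 = 1.703 mg/L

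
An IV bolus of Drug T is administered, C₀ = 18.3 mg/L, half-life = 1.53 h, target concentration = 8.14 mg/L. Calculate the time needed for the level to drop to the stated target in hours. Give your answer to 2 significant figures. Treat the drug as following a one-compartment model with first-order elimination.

1.8 h

k = ln2 / t½ = 0.693147 / 1.53 = 0.4530 h⁻¹
t = ln(C₀ / C) / k = ln(18.30 / 8.14) / 0.4530
  = ln(2.248) / 0.4530 = 0.8100 / 0.4530 = 1.788 h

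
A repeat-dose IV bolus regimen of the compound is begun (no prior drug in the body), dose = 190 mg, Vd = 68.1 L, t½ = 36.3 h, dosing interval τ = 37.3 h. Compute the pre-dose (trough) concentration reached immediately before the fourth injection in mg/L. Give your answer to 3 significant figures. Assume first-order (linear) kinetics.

2.37 mg/L

C₀ per dose = Dose / Vd = 190 / 68.1 = 2.790 mg/L
k = ln2 / t½ = 0.693147 / 36.3 = 0.01909 h⁻¹
Fraction remaining after one interval: r = e^(−kτ) = e^(−0.01909 × 37.3) = 0.4906
Before dose 4, 3 doses have been given (aged 1τ, 2τ, 3τ).
C_trough = C₀ × (r + r² + … + r^3) = C₀ × r(1−r^3)/(1−r)
        = 2.790 × 0.4906 × (1 − 0.1181) / (1 − 0.4906) = 2.370 mg/L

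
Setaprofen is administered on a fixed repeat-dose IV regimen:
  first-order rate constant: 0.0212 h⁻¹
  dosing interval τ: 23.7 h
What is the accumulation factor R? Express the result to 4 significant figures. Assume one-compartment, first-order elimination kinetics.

2.532

e^(−kτ) = e^(−0.02120 × 23.7) = 0.6051
Accumulation ratio R = 1 / (1 − e^(−kτ)) = 1 / (1 − 0.6051) = 2.532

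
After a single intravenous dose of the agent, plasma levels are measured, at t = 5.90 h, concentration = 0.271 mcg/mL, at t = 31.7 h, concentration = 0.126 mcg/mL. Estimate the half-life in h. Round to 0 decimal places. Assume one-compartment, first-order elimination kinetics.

23 h

k = ln(C₁/C₂) / (t₂ − t₁) = ln(0.271/0.126) / (31.7 − 5.90)
  = 0.7658 / 25.80 = 0.02968 h⁻¹
t½ = ln2 / k = 0.693147 / 0.02968 = 23.35 h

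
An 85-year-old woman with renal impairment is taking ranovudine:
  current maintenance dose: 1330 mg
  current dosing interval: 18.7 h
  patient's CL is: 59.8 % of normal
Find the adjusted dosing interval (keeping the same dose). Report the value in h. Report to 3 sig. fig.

To keep the same average steady-state level, dosing rate must scale with clearance.
CL ratio = 59.8 / 100 = 0.5980
New interval (same dose) = 18.7 / 0.5980 = 31.27 h

31.3 h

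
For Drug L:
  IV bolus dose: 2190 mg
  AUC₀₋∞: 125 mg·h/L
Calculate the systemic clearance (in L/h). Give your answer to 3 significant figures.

17.5 L/h

CL = Dose / AUC = 2190 / 125 = 17.52 L/h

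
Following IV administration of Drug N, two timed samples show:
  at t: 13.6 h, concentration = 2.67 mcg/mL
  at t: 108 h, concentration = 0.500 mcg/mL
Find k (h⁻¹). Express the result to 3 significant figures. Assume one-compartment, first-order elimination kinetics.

0.0177 h⁻¹

k = ln(C₁/C₂) / (t₂ − t₁) = ln(2.67/0.500) / (108 − 13.6)
  = 1.675 / 94.40 = 0.01774 h⁻¹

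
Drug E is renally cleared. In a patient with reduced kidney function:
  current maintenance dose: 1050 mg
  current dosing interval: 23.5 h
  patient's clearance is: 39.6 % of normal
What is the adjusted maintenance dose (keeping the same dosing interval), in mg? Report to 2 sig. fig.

420 mg

To keep the same average steady-state level, dosing rate must scale with clearance.
CL ratio = 39.6 / 100 = 0.3960
New dose (same interval) = 1050 × 0.3960 = 415.8 mg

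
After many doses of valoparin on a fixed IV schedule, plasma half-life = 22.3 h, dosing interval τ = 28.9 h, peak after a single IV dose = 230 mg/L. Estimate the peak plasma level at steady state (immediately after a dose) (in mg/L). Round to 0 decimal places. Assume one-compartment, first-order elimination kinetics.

k = ln2 / t½ = 0.693147 / 22.3 = 0.03108 h⁻¹
e^(−kτ) = e^(−0.03108 × 28.9) = 0.4073
Accumulation ratio R = 1 / (1 − e^(−kτ)) = 1 / (1 − 0.4073) = 1.687
Steady-state peak = C₀ × R = 230 × 1.687 = 388.0 mg/L

388 mg/L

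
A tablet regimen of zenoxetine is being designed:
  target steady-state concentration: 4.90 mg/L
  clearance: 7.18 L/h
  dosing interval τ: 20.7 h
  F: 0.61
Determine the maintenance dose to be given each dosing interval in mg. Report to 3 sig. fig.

At steady state, F × (Dose/τ) = Css × CL.
Dose = Css × CL × τ / F = 4.90 × 7.180 × 20.7 / 0.61 = 1194 mg

1190 mg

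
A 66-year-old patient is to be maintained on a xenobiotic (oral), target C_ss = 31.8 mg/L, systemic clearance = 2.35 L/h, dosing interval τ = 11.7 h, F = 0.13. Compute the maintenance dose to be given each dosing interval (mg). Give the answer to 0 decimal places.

At steady state, F × (Dose/τ) = Css × CL.
Dose = Css × CL × τ / F = 31.8 × 2.350 × 11.7 / 0.13 = 6726 mg

6726 mg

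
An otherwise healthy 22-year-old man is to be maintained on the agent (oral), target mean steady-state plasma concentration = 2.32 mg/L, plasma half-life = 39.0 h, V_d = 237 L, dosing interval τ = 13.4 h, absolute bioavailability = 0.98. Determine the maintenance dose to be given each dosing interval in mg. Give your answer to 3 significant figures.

134 mg

k = ln2 / t½ = 0.693147 / 39.0 = 0.01777 h⁻¹
CL = k × Vd = 0.01777 × 237 = 4.211 L/h
At steady state, F × (Dose/τ) = Css × CL.
Dose = Css × CL × τ / F = 2.32 × 4.211 × 13.4 / 0.98 = 133.6 mg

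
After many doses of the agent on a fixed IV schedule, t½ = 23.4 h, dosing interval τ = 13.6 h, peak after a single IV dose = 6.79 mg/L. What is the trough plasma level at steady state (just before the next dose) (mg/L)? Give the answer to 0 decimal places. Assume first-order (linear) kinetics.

14 mg/L

k = ln2 / t½ = 0.693147 / 23.4 = 0.02962 h⁻¹
e^(−kτ) = e^(−0.02962 × 13.6) = 0.6684
Accumulation ratio R = 1 / (1 − e^(−kτ)) = 1 / (1 − 0.6684) = 3.016
Steady-state trough = C₀ × R × e^(−kτ) = 6.79 × 3.016 × 0.6684 = 13.69 mg/L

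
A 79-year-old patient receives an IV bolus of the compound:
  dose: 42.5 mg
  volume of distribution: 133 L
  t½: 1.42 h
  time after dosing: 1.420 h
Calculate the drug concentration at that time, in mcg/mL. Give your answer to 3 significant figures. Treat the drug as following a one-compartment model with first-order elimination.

C₀ = Dose / Vd = 42.50 / 133 = 0.3195 mg/L
k = ln2 / t½ = 0.693147 / 1.42 = 0.4881 h⁻¹
t / t½ = 1.420 / 1.42 = 1 half-lives
C = C₀ × (1/2)^1 = 0.3195 × 0.5000 = 0.1598 mg/L
(0.1598 mg/L = 0.1598 mcg/mL)

0.160 mcg/mL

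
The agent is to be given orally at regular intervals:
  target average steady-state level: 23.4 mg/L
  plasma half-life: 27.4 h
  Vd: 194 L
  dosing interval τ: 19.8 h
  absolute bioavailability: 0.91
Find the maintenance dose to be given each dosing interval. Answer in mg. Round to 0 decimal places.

k = ln2 / t½ = 0.693147 / 27.4 = 0.02530 h⁻¹
CL = k × Vd = 0.02530 × 194 = 4.908 L/h
At steady state, F × (Dose/τ) = Css × CL.
Dose = Css × CL × τ / F = 23.4 × 4.908 × 19.8 / 0.91 = 2499 mg

2499 mg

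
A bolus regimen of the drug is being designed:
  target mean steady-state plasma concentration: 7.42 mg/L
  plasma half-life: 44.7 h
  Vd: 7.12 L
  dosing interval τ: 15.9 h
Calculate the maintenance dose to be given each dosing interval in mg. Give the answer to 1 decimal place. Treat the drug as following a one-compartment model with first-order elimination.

13.0 mg

k = ln2 / t½ = 0.693147 / 44.7 = 0.01551 h⁻¹
CL = k × Vd = 0.01551 × 7.12 = 0.1104 L/h
At steady state, Dose/τ = Css × CL.
Dose = Css × CL × τ = 7.42 × 0.1104 × 15.9 = 13.02 mg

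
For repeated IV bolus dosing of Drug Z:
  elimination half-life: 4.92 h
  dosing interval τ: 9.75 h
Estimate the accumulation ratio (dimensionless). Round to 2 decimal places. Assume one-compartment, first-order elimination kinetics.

k = ln2 / t½ = 0.693147 / 4.92 = 0.1409 h⁻¹
e^(−kτ) = e^(−0.1409 × 9.75) = 0.2531
Accumulation ratio R = 1 / (1 − e^(−kτ)) = 1 / (1 − 0.2531) = 1.339

1.34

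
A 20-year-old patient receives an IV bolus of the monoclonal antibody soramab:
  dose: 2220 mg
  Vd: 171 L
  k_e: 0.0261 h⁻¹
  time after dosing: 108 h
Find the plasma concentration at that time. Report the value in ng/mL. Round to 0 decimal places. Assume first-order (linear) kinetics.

775 ng/mL

C₀ = Dose / Vd = 2220 / 171 = 12.98 mg/L
C = C₀ · e^(−k·t) = 12.98 × e^(−0.02610 × 108)
  = 12.98 × 0.05968 = 0.7746 mg/L
Convert: 0.7746 mg/L × 1000 = 774.6 ng/mL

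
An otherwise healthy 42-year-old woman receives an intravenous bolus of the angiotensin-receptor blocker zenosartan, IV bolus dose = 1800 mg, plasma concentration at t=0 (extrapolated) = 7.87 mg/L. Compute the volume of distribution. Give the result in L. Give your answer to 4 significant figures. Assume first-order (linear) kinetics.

228.7 L

Vd = Dose / C₀ = 1800 / 7.87 = 228.7 L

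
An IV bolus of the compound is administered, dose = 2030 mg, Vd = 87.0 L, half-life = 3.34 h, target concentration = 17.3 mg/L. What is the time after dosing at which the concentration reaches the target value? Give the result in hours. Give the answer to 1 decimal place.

C₀ = Dose / Vd = 2030 / 87.0 = 23.33 mg/L
k = ln2 / t½ = 0.693147 / 3.34 = 0.2075 h⁻¹
t = ln(C₀ / C) / k = ln(23.33 / 17.3) / 0.2075
  = ln(1.349) / 0.2075 = 0.2994 / 0.2075 = 1.443 h

1.4 h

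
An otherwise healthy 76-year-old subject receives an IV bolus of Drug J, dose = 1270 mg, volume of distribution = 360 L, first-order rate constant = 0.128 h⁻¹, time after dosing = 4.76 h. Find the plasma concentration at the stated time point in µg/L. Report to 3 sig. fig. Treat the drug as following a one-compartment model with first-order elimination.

1920 µg/L

C₀ = Dose / Vd = 1270 / 360 = 3.528 mg/L
C = C₀ · e^(−k·t) = 3.528 × e^(−0.1280 × 4.76)
  = 3.528 × 0.5437 = 1.918 mg/L
Convert: 1.918 mg/L × 1000 = 1918 µg/L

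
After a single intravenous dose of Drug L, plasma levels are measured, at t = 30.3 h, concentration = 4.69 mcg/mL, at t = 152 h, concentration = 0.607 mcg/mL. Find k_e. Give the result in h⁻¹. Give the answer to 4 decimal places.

k = ln(C₁/C₂) / (t₂ − t₁) = ln(4.69/0.607) / (152 − 30.3)
  = 2.045 / 121.7 = 0.01680 h⁻¹

0.0168 h⁻¹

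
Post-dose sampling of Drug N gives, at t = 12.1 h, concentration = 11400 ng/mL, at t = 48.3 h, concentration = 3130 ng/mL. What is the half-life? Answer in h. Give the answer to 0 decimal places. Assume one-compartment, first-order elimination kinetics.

k = ln(C₁/C₂) / (t₂ − t₁) = ln(11400/3130) / (48.3 − 12.1)
  = 1.293 / 36.20 = 0.03572 h⁻¹
t½ = ln2 / k = 0.693147 / 0.03572 = 19.41 h

19 h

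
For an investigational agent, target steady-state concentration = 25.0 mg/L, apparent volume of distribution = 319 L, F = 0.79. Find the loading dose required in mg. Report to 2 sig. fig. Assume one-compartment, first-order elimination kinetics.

10000 mg

LD = Css × Vd / F = 25.0 × 319 / 0.79 = 10090 mg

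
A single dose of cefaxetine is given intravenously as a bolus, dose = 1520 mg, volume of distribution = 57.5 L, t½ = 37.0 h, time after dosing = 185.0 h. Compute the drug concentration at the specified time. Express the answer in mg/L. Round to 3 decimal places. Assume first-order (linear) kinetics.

C₀ = Dose / Vd = 1520 / 57.5 = 26.43 mg/L
k = ln2 / t½ = 0.693147 / 37.0 = 0.01873 h⁻¹
t / t½ = 185.0 / 37.0 = 5 half-lives
C = C₀ × (1/2)^5 = 26.43 × 0.03125 = 0.8259 mg/L

0.826 mg/L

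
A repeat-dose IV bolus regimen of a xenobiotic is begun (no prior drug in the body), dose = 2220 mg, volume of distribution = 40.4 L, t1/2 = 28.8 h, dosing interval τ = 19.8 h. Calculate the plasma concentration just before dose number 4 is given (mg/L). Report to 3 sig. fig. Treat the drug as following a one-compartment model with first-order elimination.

C₀ per dose = Dose / Vd = 2220 / 40.4 = 54.95 mg/L
k = ln2 / t½ = 0.693147 / 28.8 = 0.02407 h⁻¹
Fraction remaining after one interval: r = e^(−kτ) = e^(−0.02407 × 19.8) = 0.6209
Before dose 4, 3 doses have been given (aged 1τ, 2τ, 3τ).
C_trough = C₀ × (r + r² + … + r^3) = C₀ × r(1−r^3)/(1−r)
        = 54.95 × 0.6209 × (1 − 0.2394) / (1 − 0.6209) = 68.45 mg/L

68.5 mg/L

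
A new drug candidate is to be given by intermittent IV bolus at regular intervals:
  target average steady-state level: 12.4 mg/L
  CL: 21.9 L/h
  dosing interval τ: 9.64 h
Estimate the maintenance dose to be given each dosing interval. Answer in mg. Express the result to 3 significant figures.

2620 mg

At steady state, Dose/τ = Css × CL.
Dose = Css × CL × τ = 12.4 × 21.90 × 9.64 = 2618 mg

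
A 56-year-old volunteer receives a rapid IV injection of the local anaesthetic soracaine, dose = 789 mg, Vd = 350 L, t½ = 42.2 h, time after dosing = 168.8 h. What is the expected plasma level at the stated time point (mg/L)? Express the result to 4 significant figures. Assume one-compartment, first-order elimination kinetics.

C₀ = Dose / Vd = 789.0 / 350 = 2.254 mg/L
k = ln2 / t½ = 0.693147 / 42.2 = 0.01643 h⁻¹
t / t½ = 168.8 / 42.2 = 4 half-lives
C = C₀ × (1/2)^4 = 2.254 × 0.06250 = 0.1409 mg/L

0.1409 mg/L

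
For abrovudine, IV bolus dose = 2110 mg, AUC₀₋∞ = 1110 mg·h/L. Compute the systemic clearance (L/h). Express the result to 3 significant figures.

CL = Dose / AUC = 2110 / 1110 = 1.901 L/h

1.90 L/h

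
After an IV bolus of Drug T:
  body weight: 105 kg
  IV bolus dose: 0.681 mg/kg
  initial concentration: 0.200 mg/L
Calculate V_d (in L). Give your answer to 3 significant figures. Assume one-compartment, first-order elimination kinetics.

Dose = 0.681 × 105 = 71.51 mg
Vd = Dose / C₀ = 71.51 / 0.200 = 357.6 L

358 L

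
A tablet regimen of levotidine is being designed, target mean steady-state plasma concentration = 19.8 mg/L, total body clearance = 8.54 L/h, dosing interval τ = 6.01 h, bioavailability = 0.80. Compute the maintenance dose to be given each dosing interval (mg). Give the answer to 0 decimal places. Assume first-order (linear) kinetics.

At steady state, F × (Dose/τ) = Css × CL.
Dose = Css × CL × τ / F = 19.8 × 8.540 × 6.01 / 0.80 = 1270 mg

1270 mg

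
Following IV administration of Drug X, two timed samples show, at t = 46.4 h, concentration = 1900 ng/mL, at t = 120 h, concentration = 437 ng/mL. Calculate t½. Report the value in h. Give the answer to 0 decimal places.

35 h

k = ln(C₁/C₂) / (t₂ − t₁) = ln(1900/437) / (120 − 46.4)
  = 1.470 / 73.60 = 0.01997 h⁻¹
t½ = ln2 / k = 0.693147 / 0.01997 = 34.71 h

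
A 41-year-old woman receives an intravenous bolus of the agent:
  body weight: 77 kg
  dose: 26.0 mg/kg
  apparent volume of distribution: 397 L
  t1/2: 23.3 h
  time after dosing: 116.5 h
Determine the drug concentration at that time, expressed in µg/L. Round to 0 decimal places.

158 µg/L

Total dose = 26.0 × 77 = 2002 mg
C₀ = Dose / Vd = 2002 / 397 = 5.043 mg/L
k = ln2 / t½ = 0.693147 / 23.3 = 0.02975 h⁻¹
t / t½ = 116.5 / 23.3 = 5 half-lives
C = C₀ × (1/2)^5 = 5.043 × 0.03125 = 0.1576 mg/L
Convert: 0.1576 mg/L × 1000 = 157.6 µg/L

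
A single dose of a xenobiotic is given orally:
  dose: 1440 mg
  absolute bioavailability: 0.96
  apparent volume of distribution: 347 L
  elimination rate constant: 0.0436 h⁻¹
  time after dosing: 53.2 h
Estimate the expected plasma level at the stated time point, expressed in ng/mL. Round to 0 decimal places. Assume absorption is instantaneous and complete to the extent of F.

392 ng/mL

Amount reaching circulation = F × Dose = 0.96 × 1440 = 1382 mg
C₀ = F·Dose / Vd = 1382 / 347 = 3.983 mg/L
C = C₀ · e^(−k·t) = 3.983 × e^(−0.04360 × 53.2)
  = 3.983 × 0.09832 = 0.3916 mg/L
Convert: 0.3916 mg/L × 1000 = 391.6 ng/mL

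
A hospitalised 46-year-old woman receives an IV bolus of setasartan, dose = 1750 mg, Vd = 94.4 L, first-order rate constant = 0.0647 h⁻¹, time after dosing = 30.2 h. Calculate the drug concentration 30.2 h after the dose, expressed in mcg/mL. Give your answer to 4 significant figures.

C₀ = Dose / Vd = 1750 / 94.4 = 18.54 mg/L
C = C₀ · e^(−k·t) = 18.54 × e^(−0.06470 × 30.2)
  = 18.54 × 0.1417 = 2.627 mg/L
(2.627 mg/L = 2.627 mcg/mL)

2.627 mcg/mL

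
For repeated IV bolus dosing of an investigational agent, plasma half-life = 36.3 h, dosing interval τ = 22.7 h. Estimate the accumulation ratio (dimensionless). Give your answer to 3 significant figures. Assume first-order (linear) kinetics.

2.84

k = ln2 / t½ = 0.693147 / 36.3 = 0.01909 h⁻¹
e^(−kτ) = e^(−0.01909 × 22.7) = 0.6483
Accumulation ratio R = 1 / (1 − e^(−kτ)) = 1 / (1 − 0.6483) = 2.843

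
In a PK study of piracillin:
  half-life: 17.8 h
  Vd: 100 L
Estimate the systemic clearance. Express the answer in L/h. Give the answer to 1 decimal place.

k = ln2 / t½ = 0.693147 / 17.8 = 0.03894 h⁻¹
CL = k × Vd = 0.03894 × 100 = 3.894 L/h

3.9 L/h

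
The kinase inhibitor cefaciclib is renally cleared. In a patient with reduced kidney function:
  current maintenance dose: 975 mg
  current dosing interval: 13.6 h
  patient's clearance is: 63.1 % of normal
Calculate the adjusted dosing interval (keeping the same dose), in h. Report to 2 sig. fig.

To keep the same average steady-state level, dosing rate must scale with clearance.
CL ratio = 63.1 / 100 = 0.6310
New interval (same dose) = 13.6 / 0.6310 = 21.55 h

22 h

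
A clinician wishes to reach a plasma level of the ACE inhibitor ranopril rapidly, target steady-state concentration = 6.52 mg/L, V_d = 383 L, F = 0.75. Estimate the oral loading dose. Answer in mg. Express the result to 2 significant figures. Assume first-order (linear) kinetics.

LD = Css × Vd / F = 6.52 × 383 / 0.75 = 3330 mg

3300 mg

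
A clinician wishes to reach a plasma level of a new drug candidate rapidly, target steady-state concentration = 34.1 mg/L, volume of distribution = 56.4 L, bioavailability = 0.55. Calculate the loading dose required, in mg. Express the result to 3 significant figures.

LD = Css × Vd / F = 34.1 × 56.4 / 0.55 = 3497 mg

3500 mg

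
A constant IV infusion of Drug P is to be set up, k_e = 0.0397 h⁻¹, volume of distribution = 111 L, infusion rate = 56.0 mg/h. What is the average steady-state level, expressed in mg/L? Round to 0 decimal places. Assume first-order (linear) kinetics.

CL = k × Vd = 0.03970 × 111 = 4.407 L/h
At steady state Css = R₀ / CL = 56.0 / 4.407 = 12.71 mg/L

13 mg/L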